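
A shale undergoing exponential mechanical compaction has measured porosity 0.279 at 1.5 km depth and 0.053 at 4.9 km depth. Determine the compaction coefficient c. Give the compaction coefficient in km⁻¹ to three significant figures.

0.489 km⁻¹

Athy: phi(Z) = phi₀ e^(−cZ) ⇒ phi₁/phi₂ = e^{c(Z₂−Z₁)} ⇒ c = ln(phi₁/phi₂)/(Z₂−Z₁)
c = ln(0.279/0.053) / (4.9 − 1.5) = ln(5.264) / 3.4 = 1.6609 / 3.4 = 0.4885 km⁻¹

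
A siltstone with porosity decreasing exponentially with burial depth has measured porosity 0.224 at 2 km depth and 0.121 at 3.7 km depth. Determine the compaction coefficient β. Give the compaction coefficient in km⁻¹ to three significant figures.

Athy: phi(d) = phi₀ e^(−βd) ⇒ phi₁/phi₂ = e^{β(d₂−d₁)} ⇒ β = ln(phi₁/phi₂)/(d₂−d₁)
β = ln(0.224/0.121) / (3.7 − 2) = ln(1.851) / 1.7 = 0.6159 / 1.7 = 0.3623 km⁻¹

0.362 km⁻¹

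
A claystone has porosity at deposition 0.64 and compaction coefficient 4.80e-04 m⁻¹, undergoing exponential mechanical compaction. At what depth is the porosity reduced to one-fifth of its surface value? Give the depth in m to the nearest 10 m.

Working in km (1 km = 1000 m; k in km⁻¹ = k in m⁻¹ × 1000):
φ/φ₀ = 1/5 ⇒ exp(−k·d) = 1/5 ⇒ d = ln(5) / k
d = 1.6094 / 0.48 = 3.353 km

3350 m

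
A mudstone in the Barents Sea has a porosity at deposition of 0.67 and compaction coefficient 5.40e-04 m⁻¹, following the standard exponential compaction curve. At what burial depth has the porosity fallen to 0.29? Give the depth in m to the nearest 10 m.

1550 m

Working in km (1 km = 1000 m; k in km⁻¹ = k in m⁻¹ × 1000):
Invert Athy's law: Z = ln(phi₀/phi) / k
Z = ln(0.67/0.29) / 0.54 = ln(2.31) / 0.54 = 0.8374 / 0.54 = 1.551 km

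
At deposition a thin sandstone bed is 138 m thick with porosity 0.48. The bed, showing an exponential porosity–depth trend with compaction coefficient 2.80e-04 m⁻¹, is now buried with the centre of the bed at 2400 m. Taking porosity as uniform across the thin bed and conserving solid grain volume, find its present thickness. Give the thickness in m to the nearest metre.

Working in km (1 km = 1000 m; k in km⁻¹ = k in m⁻¹ × 1000):
Porosity at 2.4 km: n = 0.48·exp(−0.28×2.4) = 0.2451
Solid-volume conservation: h(1−n) = h₀(1−n₀) ⇒ h = h₀·(1−n₀)/(1−n)
h = 0.138 × (1 − 0.48)/(1 − 0.2451) = 0.138 × 0.6889 = 0.0951 km

95 m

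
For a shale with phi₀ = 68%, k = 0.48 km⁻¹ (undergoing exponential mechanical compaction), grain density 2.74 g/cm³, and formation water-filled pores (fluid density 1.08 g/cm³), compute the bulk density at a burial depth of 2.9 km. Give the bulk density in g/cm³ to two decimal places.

2.46 g/cm³

Porosity at depth: phi = 0.68·exp(−0.48×2.9) = 0.68×0.2486 = 0.1690
Bulk density: ρ_b = (1−phi)ρ_g + phi·ρ_f = 0.8310×2.74 + 0.1690×1.08
       = 2.277 + 0.183 = 2.459 g/cm³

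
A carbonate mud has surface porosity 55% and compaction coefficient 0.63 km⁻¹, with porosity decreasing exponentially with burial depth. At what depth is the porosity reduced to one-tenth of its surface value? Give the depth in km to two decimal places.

3.65 km

phi/phi₀ = 1/10 ⇒ exp(−k·d) = 1/10 ⇒ d = ln(10) / k
d = 2.3026 / 0.63 = 3.655 km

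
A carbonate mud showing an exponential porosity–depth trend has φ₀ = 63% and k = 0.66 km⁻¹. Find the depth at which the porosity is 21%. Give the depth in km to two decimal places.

1.66 km

Invert Athy's law: d = ln(φ₀/φ) / k
d = ln(0.63/0.21) / 0.66 = ln(3) / 0.66 = 1.0986 / 0.66 = 1.665 km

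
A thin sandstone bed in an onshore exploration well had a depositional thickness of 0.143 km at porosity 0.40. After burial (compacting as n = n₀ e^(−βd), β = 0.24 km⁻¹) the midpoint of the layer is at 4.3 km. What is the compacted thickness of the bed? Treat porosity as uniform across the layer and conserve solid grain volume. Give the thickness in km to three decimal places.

0.100 km

Porosity at 4.3 km: n = 0.4·exp(−0.24×4.3) = 0.1425
Solid-volume conservation: h(1−n) = h₀(1−n₀) ⇒ h = h₀·(1−n₀)/(1−n)
h = 0.143 × (1 − 0.4)/(1 − 0.1425) = 0.143 × 0.6997 = 0.1001 km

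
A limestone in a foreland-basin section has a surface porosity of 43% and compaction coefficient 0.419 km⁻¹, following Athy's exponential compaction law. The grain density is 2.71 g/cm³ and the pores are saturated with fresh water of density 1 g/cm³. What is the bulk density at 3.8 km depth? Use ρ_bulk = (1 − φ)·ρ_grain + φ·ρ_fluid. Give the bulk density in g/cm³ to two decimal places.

2.56 g/cm³

Porosity at depth: n = 0.43·exp(−0.419×3.8) = 0.43×0.2035 = 0.0875
Bulk density: ρ_b = (1−n)ρ_g + n·ρ_f = 0.9125×2.71 + 0.0875×1
       = 2.473 + 0.087 = 2.560 g/cm³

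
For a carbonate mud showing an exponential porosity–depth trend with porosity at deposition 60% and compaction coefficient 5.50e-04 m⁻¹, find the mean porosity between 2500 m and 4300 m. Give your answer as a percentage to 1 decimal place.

9.6%

Working in km (1 km = 1000 m; c in km⁻¹ = c in m⁻¹ × 1000):
⟨n⟩ = (1/(z₂−z₁)) ∫ n₀ e^(−cz) dz = n₀·(e^(−c·z₁) − e^(−c·z₂)) / (c·(z₂−z₁))
e^(−0.55×2.5) = 0.2528; e^(−0.55×4.3) = 0.0939
⟨n⟩ = 0.6 × (0.2528 − 0.0939) / (0.55 × 1.8) = 0.6 × 0.1605 = 0.0963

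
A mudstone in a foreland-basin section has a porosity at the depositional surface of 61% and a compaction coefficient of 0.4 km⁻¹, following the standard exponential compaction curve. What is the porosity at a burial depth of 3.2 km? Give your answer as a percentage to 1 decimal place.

n = n₀·exp(−β·Z) = 0.61 × exp(−0.4 × 3.2) = 0.61 × exp(−1.28)
  = 0.61 × 0.2780 = 0.1696

17.0%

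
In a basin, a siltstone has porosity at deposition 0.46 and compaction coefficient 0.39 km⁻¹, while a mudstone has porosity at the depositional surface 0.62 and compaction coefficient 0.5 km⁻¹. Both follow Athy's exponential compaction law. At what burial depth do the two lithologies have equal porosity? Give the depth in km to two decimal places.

2.71 km

Set φ₀ₐ e^(−βₐd) = φ₀ᵦ e^(−βᵦd) ⇒ ln(φ₀ₐ/φ₀ᵦ) = (βₐ − βᵦ)·d
d = ln(0.46/0.62) / (0.39 − 0.5) = -0.2985 / -0.11 = 2.714 km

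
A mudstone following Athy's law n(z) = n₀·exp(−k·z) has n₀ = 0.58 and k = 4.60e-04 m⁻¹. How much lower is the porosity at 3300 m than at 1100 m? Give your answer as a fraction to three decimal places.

Working in km (1 km = 1000 m; k in km⁻¹ = k in m⁻¹ × 1000):
n(1.1) = 0.58·e^(−0.46×1.1) = 0.3497
n(3.3) = 0.58·e^(−0.46×3.3) = 0.1271
Δn = 0.3497 − 0.1271 = 0.2226

0.223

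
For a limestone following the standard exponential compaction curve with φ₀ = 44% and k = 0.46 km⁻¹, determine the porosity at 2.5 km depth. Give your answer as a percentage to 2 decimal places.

13.93%

φ = φ₀·exp(−k·Z) = 0.44 × exp(−0.46 × 2.5) = 0.44 × exp(−1.15)
  = 0.44 × 0.3166 = 0.1393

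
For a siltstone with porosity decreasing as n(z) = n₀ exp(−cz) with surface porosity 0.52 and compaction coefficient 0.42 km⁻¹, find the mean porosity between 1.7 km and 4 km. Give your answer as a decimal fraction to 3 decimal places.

0.163

⟨n⟩ = (1/(z₂−z₁)) ∫ n₀ e^(−cz) dz = n₀·(e^(−c·z₁) − e^(−c·z₂)) / (c·(z₂−z₁))
e^(−0.42×1.7) = 0.4897; e^(−0.42×4) = 0.1864
⟨n⟩ = 0.52 × (0.4897 − 0.1864) / (0.42 × 2.3) = 0.52 × 0.3140 = 0.1633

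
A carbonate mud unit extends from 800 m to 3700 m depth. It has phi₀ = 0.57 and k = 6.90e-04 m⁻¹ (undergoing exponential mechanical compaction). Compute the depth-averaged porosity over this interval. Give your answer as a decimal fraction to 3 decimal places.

Working in km (1 km = 1000 m; k in km⁻¹ = k in m⁻¹ × 1000):
⟨phi⟩ = (1/(Z₂−Z₁)) ∫ phi₀ e^(−kZ) dZ = phi₀·(e^(−k·Z₁) − e^(−k·Z₂)) / (k·(Z₂−Z₁))
e^(−0.69×0.8) = 0.5758; e^(−0.69×3.7) = 0.0778
⟨phi⟩ = 0.57 × (0.5758 − 0.0778) / (0.69 × 2.9) = 0.57 × 0.2489 = 0.1418

0.142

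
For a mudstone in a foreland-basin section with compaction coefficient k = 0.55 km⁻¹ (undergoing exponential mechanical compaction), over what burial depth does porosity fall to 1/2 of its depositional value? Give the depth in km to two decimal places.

phi/phi₀ = 1/2 ⇒ exp(−k·Z) = 1/2 ⇒ Z = ln(2) / k
Z = 0.6931 / 0.55 = 1.260 km

1.26 km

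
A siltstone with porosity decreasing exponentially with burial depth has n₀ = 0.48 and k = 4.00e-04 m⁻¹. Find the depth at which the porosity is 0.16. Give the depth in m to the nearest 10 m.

Working in km (1 km = 1000 m; k in km⁻¹ = k in m⁻¹ × 1000):
Invert Athy's law: d = ln(n₀/n) / k
d = ln(0.48/0.16) / 0.4 = ln(3) / 0.4 = 1.0986 / 0.4 = 2.747 km

2750 m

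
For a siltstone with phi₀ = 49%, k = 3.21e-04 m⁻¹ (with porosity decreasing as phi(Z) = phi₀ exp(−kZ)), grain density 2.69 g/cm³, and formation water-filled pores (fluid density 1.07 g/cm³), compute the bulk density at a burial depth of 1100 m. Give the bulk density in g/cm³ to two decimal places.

2.13 g/cm³

Working in km (1 km = 1000 m; k in km⁻¹ = k in m⁻¹ × 1000):
Porosity at depth: phi = 0.49·exp(−0.321×1.1) = 0.49×0.7025 = 0.3442
Bulk density: ρ_b = (1−phi)ρ_g + phi·ρ_f = 0.6558×2.69 + 0.3442×1.07
       = 1.764 + 0.368 = 2.132 g/cm³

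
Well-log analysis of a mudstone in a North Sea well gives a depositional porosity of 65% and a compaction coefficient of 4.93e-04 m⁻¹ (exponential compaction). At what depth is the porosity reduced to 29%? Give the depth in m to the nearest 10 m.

1640 m

Working in km (1 km = 1000 m; k in km⁻¹ = k in m⁻¹ × 1000):
Invert Athy's law: d = ln(n₀/n) / k
d = ln(0.65/0.29) / 0.493 = ln(2.241) / 0.493 = 0.8071 / 0.493 = 1.637 km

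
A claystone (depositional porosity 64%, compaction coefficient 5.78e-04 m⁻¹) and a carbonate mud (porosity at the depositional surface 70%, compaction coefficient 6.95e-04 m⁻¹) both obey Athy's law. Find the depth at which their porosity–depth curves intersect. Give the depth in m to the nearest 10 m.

Working in km (1 km = 1000 m; c in km⁻¹ = c in m⁻¹ × 1000):
Set phi₀ₐ e^(−cₐz) = phi₀ᵦ e^(−cᵦz) ⇒ ln(phi₀ₐ/phi₀ᵦ) = (cₐ − cᵦ)·z
z = ln(0.64/0.7) / (0.578 − 0.695) = -0.0896 / -0.117 = 0.766 km

770 m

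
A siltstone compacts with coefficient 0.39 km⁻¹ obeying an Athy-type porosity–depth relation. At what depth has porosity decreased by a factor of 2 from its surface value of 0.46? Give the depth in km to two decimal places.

1.78 km

phi/phi₀ = 1/2 ⇒ exp(−c·z) = 1/2 ⇒ z = ln(2) / c
z = 0.6931 / 0.39 = 1.777 km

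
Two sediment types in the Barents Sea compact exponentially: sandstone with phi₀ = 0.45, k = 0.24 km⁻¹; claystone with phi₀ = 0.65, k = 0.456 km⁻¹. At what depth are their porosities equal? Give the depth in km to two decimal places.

1.70 km

Set phi₀ₐ e^(−kₐZ) = phi₀ᵦ e^(−kᵦZ) ⇒ ln(phi₀ₐ/phi₀ᵦ) = (kₐ − kᵦ)·Z
Z = ln(0.45/0.65) / (0.24 − 0.456) = -0.3677 / -0.216 = 1.702 km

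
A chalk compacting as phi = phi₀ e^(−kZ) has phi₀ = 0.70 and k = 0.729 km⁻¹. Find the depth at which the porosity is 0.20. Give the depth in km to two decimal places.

Invert Athy's law: Z = ln(phi₀/phi) / k
Z = ln(0.7/0.2) / 0.729 = ln(3.5) / 0.729 = 1.2528 / 0.729 = 1.718 km

1.72 km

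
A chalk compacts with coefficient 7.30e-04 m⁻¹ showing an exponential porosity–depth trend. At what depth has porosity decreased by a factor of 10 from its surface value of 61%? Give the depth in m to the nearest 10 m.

Working in km (1 km = 1000 m; β in km⁻¹ = β in m⁻¹ × 1000):
φ/φ₀ = 1/10 ⇒ exp(−β·d) = 1/10 ⇒ d = ln(10) / β
d = 2.3026 / 0.73 = 3.154 km

3150 m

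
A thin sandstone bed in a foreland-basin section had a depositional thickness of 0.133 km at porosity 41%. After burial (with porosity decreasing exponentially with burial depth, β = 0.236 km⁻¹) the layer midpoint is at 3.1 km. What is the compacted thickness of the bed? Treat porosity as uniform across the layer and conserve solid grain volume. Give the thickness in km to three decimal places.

Porosity at 3.1 km: n = 0.41·exp(−0.236×3.1) = 0.1973
Solid-volume conservation: h(1−n) = h₀(1−n₀) ⇒ h = h₀·(1−n₀)/(1−n)
h = 0.133 × (1 − 0.41)/(1 − 0.1973) = 0.133 × 0.7350 = 0.0978 km

0.098 km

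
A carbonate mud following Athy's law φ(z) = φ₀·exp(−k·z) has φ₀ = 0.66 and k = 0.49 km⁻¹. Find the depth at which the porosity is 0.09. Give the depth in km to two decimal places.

4.07 km

Invert Athy's law: z = ln(φ₀/φ) / k
z = ln(0.66/0.09) / 0.49 = ln(7.333) / 0.49 = 1.9924 / 0.49 = 4.066 km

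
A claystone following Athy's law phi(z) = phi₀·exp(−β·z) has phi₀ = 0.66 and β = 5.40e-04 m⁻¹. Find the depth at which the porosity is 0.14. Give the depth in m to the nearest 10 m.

2870 m

Working in km (1 km = 1000 m; β in km⁻¹ = β in m⁻¹ × 1000):
Invert Athy's law: z = ln(phi₀/phi) / β
z = ln(0.66/0.14) / 0.54 = ln(4.714) / 0.54 = 1.5506 / 0.54 = 2.871 km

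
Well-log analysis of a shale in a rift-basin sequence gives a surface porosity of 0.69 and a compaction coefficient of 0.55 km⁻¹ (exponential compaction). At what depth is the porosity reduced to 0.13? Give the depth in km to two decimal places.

3.03 km

Invert Athy's law: Z = ln(phi₀/phi) / c
Z = ln(0.69/0.13) / 0.55 = ln(5.308) / 0.55 = 1.6692 / 0.55 = 3.035 km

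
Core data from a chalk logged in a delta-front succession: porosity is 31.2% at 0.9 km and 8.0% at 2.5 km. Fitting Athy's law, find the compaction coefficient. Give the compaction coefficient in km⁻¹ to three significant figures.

Athy: phi(z) = phi₀ e^(−kz) ⇒ phi₁/phi₂ = e^{k(z₂−z₁)} ⇒ k = ln(phi₁/phi₂)/(z₂−z₁)
k = ln(0.312/0.08) / (2.5 − 0.9) = ln(3.9) / 1.6 = 1.3610 / 1.6 = 0.8506 km⁻¹

0.851 km⁻¹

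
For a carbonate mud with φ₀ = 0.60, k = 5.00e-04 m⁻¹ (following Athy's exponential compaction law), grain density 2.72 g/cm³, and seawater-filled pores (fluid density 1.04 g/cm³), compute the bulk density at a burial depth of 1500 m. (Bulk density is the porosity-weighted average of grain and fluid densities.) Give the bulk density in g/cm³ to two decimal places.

2.24 g/cm³

Working in km (1 km = 1000 m; k in km⁻¹ = k in m⁻¹ × 1000):
Porosity at depth: φ = 0.6·exp(−0.5×1.5) = 0.6×0.4724 = 0.2834
Bulk density: ρ_b = (1−φ)ρ_g + φ·ρ_f = 0.7166×2.72 + 0.2834×1.04
       = 1.949 + 0.295 = 2.244 g/cm³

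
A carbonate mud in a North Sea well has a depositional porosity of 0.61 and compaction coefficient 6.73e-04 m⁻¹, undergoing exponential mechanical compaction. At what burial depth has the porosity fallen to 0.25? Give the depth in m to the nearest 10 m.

1330 m

Working in km (1 km = 1000 m; c in km⁻¹ = c in m⁻¹ × 1000):
Invert Athy's law: Z = ln(phi₀/phi) / c
Z = ln(0.61/0.25) / 0.673 = ln(2.44) / 0.673 = 0.8920 / 0.673 = 1.325 km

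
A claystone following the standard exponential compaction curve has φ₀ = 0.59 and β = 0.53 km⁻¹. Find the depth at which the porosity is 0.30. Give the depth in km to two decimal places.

Invert Athy's law: z = ln(φ₀/φ) / β
z = ln(0.59/0.3) / 0.53 = ln(1.967) / 0.53 = 0.6763 / 0.53 = 1.276 km

1.28 km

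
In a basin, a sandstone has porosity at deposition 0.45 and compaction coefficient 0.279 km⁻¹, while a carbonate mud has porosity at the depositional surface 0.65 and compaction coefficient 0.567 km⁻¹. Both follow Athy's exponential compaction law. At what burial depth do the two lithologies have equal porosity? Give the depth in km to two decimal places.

Set φ₀ₐ e^(−cₐZ) = φ₀ᵦ e^(−cᵦZ) ⇒ ln(φ₀ₐ/φ₀ᵦ) = (cₐ − cᵦ)·Z
Z = ln(0.45/0.65) / (0.279 − 0.567) = -0.3677 / -0.288 = 1.277 km

1.28 km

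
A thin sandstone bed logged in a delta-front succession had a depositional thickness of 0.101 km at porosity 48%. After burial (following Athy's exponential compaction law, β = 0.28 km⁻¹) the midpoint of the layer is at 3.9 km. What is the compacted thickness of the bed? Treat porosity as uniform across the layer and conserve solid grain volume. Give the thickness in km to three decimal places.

Porosity at 3.9 km: phi = 0.48·exp(−0.28×3.9) = 0.1611
Solid-volume conservation: h(1−phi) = h₀(1−phi₀) ⇒ h = h₀·(1−phi₀)/(1−phi)
h = 0.101 × (1 − 0.48)/(1 − 0.1611) = 0.101 × 0.6198 = 0.0626 km

0.063 km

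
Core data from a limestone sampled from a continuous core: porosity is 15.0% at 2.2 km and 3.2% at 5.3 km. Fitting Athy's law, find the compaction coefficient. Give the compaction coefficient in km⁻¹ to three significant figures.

0.498 km⁻¹

Athy: φ(d) = φ₀ e^(−kd) ⇒ φ₁/φ₂ = e^{k(d₂−d₁)} ⇒ k = ln(φ₁/φ₂)/(d₂−d₁)
k = ln(0.15/0.032) / (5.3 − 2.2) = ln(4.688) / 3.1 = 1.5449 / 3.1 = 0.4984 km⁻¹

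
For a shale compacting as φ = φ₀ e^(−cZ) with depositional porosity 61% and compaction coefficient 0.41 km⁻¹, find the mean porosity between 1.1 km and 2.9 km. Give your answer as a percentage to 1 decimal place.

27.5%

⟨φ⟩ = (1/(Z₂−Z₁)) ∫ φ₀ e^(−cZ) dZ = φ₀·(e^(−c·Z₁) − e^(−c·Z₂)) / (c·(Z₂−Z₁))
e^(−0.41×1.1) = 0.6370; e^(−0.41×2.9) = 0.3045
⟨φ⟩ = 0.61 × (0.6370 − 0.3045) / (0.41 × 1.8) = 0.61 × 0.4505 = 0.2748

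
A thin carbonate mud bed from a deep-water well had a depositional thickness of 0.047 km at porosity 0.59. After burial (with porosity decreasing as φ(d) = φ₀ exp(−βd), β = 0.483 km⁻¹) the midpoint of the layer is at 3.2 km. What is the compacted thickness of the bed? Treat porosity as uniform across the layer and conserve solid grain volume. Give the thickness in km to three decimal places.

Porosity at 3.2 km: φ = 0.59·exp(−0.483×3.2) = 0.1258
Solid-volume conservation: h(1−φ) = h₀(1−φ₀) ⇒ h = h₀·(1−φ₀)/(1−φ)
h = 0.047 × (1 − 0.59)/(1 − 0.1258) = 0.047 × 0.4690 = 0.0220 km

0.022 km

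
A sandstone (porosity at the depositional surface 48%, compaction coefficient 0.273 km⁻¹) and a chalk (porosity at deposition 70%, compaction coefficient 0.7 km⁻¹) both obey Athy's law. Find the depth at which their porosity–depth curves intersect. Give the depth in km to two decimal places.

0.88 km

Set phi₀ₐ e^(−cₐZ) = phi₀ᵦ e^(−cᵦZ) ⇒ ln(phi₀ₐ/phi₀ᵦ) = (cₐ − cᵦ)·Z
Z = ln(0.48/0.7) / (0.273 − 0.7) = -0.3773 / -0.427 = 0.884 km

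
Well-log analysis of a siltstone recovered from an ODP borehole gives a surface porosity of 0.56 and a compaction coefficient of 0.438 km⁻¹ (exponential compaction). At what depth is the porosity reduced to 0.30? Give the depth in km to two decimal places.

1.43 km

Invert Athy's law: d = ln(phi₀/phi) / k
d = ln(0.56/0.3) / 0.438 = ln(1.867) / 0.438 = 0.6242 / 0.438 = 1.425 km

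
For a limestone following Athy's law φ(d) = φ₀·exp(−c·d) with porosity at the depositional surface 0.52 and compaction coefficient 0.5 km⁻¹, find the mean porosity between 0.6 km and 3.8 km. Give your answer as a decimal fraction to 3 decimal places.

⟨φ⟩ = (1/(d₂−d₁)) ∫ φ₀ e^(−cd) dd = φ₀·(e^(−c·d₁) − e^(−c·d₂)) / (c·(d₂−d₁))
e^(−0.5×0.6) = 0.7408; e^(−0.5×3.8) = 0.1496
⟨φ⟩ = 0.52 × (0.7408 − 0.1496) / (0.5 × 3.2) = 0.52 × 0.3695 = 0.1922

0.192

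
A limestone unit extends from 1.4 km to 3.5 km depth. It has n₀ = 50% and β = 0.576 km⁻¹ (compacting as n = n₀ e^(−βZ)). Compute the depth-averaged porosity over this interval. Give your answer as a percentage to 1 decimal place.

⟨n⟩ = (1/(Z₂−Z₁)) ∫ n₀ e^(−βZ) dZ = n₀·(e^(−β·Z₁) − e^(−β·Z₂)) / (β·(Z₂−Z₁))
e^(−0.576×1.4) = 0.4465; e^(−0.576×3.5) = 0.1332
⟨n⟩ = 0.5 × (0.4465 − 0.1332) / (0.576 × 2.1) = 0.5 × 0.2590 = 0.1295

12.9%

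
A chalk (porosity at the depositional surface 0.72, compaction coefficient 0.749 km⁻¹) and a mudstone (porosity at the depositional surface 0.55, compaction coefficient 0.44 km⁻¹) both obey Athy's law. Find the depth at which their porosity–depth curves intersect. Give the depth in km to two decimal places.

Set phi₀ₐ e^(−βₐZ) = phi₀ᵦ e^(−βᵦZ) ⇒ ln(phi₀ₐ/phi₀ᵦ) = (βₐ − βᵦ)·Z
Z = ln(0.72/0.55) / (0.749 − 0.44) = 0.2693 / 0.309 = 0.872 km

0.87 km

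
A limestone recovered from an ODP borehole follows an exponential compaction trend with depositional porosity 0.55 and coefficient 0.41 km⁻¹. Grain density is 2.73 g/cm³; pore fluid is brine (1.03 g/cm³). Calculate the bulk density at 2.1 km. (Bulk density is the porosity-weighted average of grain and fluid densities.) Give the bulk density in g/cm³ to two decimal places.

Porosity at depth: phi = 0.55·exp(−0.41×2.1) = 0.55×0.4227 = 0.2325
Bulk density: ρ_b = (1−phi)ρ_g + phi·ρ_f = 0.7675×2.73 + 0.2325×1.03
       = 2.095 + 0.239 = 2.335 g/cm³

2.33 g/cm³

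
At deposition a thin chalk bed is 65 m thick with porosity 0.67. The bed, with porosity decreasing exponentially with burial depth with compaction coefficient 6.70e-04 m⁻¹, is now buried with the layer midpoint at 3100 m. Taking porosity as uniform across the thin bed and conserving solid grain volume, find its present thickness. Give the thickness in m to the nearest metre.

23 m

Working in km (1 km = 1000 m; k in km⁻¹ = k in m⁻¹ × 1000):
Porosity at 3.1 km: phi = 0.67·exp(−0.67×3.1) = 0.0840
Solid-volume conservation: h(1−phi) = h₀(1−phi₀) ⇒ h = h₀·(1−phi₀)/(1−phi)
h = 0.065 × (1 − 0.67)/(1 − 0.0840) = 0.065 × 0.3602 = 0.0234 km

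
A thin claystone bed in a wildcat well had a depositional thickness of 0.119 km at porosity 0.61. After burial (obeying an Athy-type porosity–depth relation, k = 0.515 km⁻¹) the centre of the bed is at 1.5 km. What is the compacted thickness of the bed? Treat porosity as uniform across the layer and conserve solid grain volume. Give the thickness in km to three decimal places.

0.065 km

Porosity at 1.5 km: φ = 0.61·exp(−0.515×1.5) = 0.2817
Solid-volume conservation: h(1−φ) = h₀(1−φ₀) ⇒ h = h₀·(1−φ₀)/(1−φ)
h = 0.119 × (1 − 0.61)/(1 − 0.2817) = 0.119 × 0.5430 = 0.0646 km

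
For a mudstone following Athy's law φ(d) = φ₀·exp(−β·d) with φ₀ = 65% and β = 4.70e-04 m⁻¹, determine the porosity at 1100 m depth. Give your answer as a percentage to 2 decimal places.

Working in km (1 km = 1000 m; β in km⁻¹ = β in m⁻¹ × 1000):
φ = φ₀·exp(−β·d) = 0.65 × exp(−0.47 × 1.1) = 0.65 × exp(−0.517)
  = 0.65 × 0.5963 = 0.3876

38.76%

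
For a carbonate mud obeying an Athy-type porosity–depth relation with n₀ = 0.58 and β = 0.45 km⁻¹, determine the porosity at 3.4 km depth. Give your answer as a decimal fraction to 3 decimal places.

0.126

n = n₀·exp(−β·Z) = 0.58 × exp(−0.45 × 3.4) = 0.58 × exp(−1.53)
  = 0.58 × 0.2165 = 0.1256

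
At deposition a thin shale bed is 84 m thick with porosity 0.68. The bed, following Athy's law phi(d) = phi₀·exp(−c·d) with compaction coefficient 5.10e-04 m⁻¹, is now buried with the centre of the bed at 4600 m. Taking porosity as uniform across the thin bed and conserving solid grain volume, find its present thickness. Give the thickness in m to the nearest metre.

Working in km (1 km = 1000 m; c in km⁻¹ = c in m⁻¹ × 1000):
Porosity at 4.6 km: phi = 0.68·exp(−0.51×4.6) = 0.0651
Solid-volume conservation: h(1−phi) = h₀(1−phi₀) ⇒ h = h₀·(1−phi₀)/(1−phi)
h = 0.084 × (1 − 0.68)/(1 − 0.0651) = 0.084 × 0.3423 = 0.0288 km

29 m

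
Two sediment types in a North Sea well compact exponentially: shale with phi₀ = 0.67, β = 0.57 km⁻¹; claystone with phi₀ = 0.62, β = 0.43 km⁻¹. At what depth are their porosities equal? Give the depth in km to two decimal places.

Set phi₀ₐ e^(−βₐZ) = phi₀ᵦ e^(−βᵦZ) ⇒ ln(phi₀ₐ/phi₀ᵦ) = (βₐ − βᵦ)·Z
Z = ln(0.67/0.62) / (0.57 − 0.43) = 0.0776 / 0.14 = 0.554 km

0.55 km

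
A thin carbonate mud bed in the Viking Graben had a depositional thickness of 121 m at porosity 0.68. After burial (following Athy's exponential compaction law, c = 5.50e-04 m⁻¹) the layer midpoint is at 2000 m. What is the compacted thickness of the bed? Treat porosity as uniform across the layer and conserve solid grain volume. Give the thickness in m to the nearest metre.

50 m

Working in km (1 km = 1000 m; c in km⁻¹ = c in m⁻¹ × 1000):
Porosity at 2 km: phi = 0.68·exp(−0.55×2) = 0.2264
Solid-volume conservation: h(1−phi) = h₀(1−phi₀) ⇒ h = h₀·(1−phi₀)/(1−phi)
h = 0.121 × (1 − 0.68)/(1 − 0.2264) = 0.121 × 0.4136 = 0.0500 km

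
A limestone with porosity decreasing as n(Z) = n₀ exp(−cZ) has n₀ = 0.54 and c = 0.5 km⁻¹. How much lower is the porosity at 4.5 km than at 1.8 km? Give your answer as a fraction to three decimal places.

0.163

n(1.8) = 0.54·e^(−0.5×1.8) = 0.2195
n(4.5) = 0.54·e^(−0.5×4.5) = 0.0569
Δn = 0.2195 − 0.0569 = 0.1626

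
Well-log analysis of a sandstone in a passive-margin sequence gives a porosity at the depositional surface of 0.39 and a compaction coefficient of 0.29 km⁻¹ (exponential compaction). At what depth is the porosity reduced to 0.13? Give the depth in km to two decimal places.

3.79 km

Invert Athy's law: Z = ln(phi₀/phi) / β
Z = ln(0.39/0.13) / 0.29 = ln(3) / 0.29 = 1.0986 / 0.29 = 3.788 km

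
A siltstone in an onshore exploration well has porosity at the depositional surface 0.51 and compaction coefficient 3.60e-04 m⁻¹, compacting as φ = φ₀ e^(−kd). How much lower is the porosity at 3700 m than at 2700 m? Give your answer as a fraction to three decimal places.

Working in km (1 km = 1000 m; k in km⁻¹ = k in m⁻¹ × 1000):
φ(2.7) = 0.51·e^(−0.36×2.7) = 0.1929
φ(3.7) = 0.51·e^(−0.36×3.7) = 0.1346
Δφ = 0.1929 − 0.1346 = 0.0583

0.058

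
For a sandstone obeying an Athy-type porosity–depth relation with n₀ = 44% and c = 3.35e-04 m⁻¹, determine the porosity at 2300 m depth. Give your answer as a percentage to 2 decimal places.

20.36%

Working in km (1 km = 1000 m; c in km⁻¹ = c in m⁻¹ × 1000):
n = n₀·exp(−c·d) = 0.44 × exp(−0.335 × 2.3) = 0.44 × exp(−0.7705)
  = 0.44 × 0.4628 = 0.2036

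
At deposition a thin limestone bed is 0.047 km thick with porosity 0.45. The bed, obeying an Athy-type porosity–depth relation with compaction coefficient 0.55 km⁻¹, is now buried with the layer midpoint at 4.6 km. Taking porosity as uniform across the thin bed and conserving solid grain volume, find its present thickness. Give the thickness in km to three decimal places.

0.027 km

Porosity at 4.6 km: n = 0.45·exp(−0.55×4.6) = 0.0358
Solid-volume conservation: h(1−n) = h₀(1−n₀) ⇒ h = h₀·(1−n₀)/(1−n)
h = 0.047 × (1 − 0.45)/(1 − 0.0358) = 0.047 × 0.5704 = 0.0268 km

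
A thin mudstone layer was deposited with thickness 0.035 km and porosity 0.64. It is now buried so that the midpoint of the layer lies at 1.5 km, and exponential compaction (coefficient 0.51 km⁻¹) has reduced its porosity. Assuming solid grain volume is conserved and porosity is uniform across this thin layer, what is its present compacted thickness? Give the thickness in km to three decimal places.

Porosity at 1.5 km: φ = 0.64·exp(−0.51×1.5) = 0.2978
Solid-volume conservation: h(1−φ) = h₀(1−φ₀) ⇒ h = h₀·(1−φ₀)/(1−φ)
h = 0.035 × (1 − 0.64)/(1 − 0.2978) = 0.035 × 0.5127 = 0.0179 km

0.018 km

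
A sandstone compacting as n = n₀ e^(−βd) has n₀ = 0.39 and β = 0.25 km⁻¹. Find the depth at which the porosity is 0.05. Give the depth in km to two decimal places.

8.22 km

Invert Athy's law: d = ln(n₀/n) / β
d = ln(0.39/0.05) / 0.25 = ln(7.8) / 0.25 = 2.0541 / 0.25 = 8.216 km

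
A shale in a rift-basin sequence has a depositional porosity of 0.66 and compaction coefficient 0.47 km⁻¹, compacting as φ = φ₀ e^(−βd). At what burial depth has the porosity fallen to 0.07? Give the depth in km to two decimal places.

4.77 km

Invert Athy's law: d = ln(φ₀/φ) / β
d = ln(0.66/0.07) / 0.47 = ln(9.429) / 0.47 = 2.2437 / 0.47 = 4.774 km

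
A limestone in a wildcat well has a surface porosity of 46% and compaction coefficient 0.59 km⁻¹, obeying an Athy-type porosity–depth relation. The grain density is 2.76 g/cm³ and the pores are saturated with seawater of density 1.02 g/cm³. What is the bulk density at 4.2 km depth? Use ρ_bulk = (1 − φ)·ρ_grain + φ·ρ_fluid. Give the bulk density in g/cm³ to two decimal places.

Porosity at depth: n = 0.46·exp(−0.59×4.2) = 0.46×0.0839 = 0.0386
Bulk density: ρ_b = (1−n)ρ_g + n·ρ_f = 0.9614×2.76 + 0.0386×1.02
       = 2.653 + 0.039 = 2.693 g/cm³

2.69 g/cm³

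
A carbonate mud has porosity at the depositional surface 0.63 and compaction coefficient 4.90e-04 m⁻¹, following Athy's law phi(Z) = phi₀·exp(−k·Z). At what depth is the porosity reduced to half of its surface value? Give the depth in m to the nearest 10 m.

Working in km (1 km = 1000 m; k in km⁻¹ = k in m⁻¹ × 1000):
phi/phi₀ = 1/2 ⇒ exp(−k·Z) = 1/2 ⇒ Z = ln(2) / k
Z = 0.6931 / 0.49 = 1.415 km

1410 m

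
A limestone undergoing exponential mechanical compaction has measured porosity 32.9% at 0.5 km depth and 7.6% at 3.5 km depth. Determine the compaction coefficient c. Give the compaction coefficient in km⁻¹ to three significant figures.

Athy: n(d) = n₀ e^(−cd) ⇒ n₁/n₂ = e^{c(d₂−d₁)} ⇒ c = ln(n₁/n₂)/(d₂−d₁)
c = ln(0.329/0.076) / (3.5 − 0.5) = ln(4.329) / 3 = 1.4653 / 3 = 0.4884 km⁻¹

0.488 km⁻¹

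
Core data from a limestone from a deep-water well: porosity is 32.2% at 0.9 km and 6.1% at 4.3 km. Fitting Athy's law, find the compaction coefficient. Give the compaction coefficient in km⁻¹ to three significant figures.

0.489 km⁻¹

Athy: n(z) = n₀ e^(−kz) ⇒ n₁/n₂ = e^{k(z₂−z₁)} ⇒ k = ln(n₁/n₂)/(z₂−z₁)
k = ln(0.322/0.061) / (4.3 − 0.9) = ln(5.279) / 3.4 = 1.6637 / 3.4 = 0.4893 km⁻¹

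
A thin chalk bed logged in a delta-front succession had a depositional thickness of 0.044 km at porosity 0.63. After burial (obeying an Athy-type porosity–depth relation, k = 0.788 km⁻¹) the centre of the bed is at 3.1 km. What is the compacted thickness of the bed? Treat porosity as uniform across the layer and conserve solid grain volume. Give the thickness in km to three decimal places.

Porosity at 3.1 km: phi = 0.63·exp(−0.788×3.1) = 0.0548
Solid-volume conservation: h(1−phi) = h₀(1−phi₀) ⇒ h = h₀·(1−phi₀)/(1−phi)
h = 0.044 × (1 − 0.63)/(1 − 0.0548) = 0.044 × 0.3914 = 0.0172 km

0.017 km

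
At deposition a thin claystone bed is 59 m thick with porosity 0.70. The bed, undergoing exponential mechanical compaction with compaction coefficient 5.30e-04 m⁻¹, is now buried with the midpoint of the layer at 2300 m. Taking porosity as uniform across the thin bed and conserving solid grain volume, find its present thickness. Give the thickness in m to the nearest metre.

22 m

Working in km (1 km = 1000 m; k in km⁻¹ = k in m⁻¹ × 1000):
Porosity at 2.3 km: φ = 0.7·exp(−0.53×2.3) = 0.2069
Solid-volume conservation: h(1−φ) = h₀(1−φ₀) ⇒ h = h₀·(1−φ₀)/(1−φ)
h = 0.059 × (1 − 0.7)/(1 − 0.2069) = 0.059 × 0.3782 = 0.0223 km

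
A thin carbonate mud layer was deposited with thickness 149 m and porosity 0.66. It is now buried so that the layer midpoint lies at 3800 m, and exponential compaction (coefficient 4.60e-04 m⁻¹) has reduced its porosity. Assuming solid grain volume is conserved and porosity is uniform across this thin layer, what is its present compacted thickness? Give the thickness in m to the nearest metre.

Working in km (1 km = 1000 m; k in km⁻¹ = k in m⁻¹ × 1000):
Porosity at 3.8 km: n = 0.66·exp(−0.46×3.8) = 0.1149
Solid-volume conservation: h(1−n) = h₀(1−n₀) ⇒ h = h₀·(1−n₀)/(1−n)
h = 0.149 × (1 − 0.66)/(1 − 0.1149) = 0.149 × 0.3841 = 0.0572 km

57 m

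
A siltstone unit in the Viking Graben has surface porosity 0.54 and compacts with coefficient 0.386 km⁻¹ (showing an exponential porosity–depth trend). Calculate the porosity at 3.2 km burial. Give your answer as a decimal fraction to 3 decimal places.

0.157

n = n₀·exp(−k·Z) = 0.54 × exp(−0.386 × 3.2) = 0.54 × exp(−1.235)
  = 0.54 × 0.2908 = 0.1570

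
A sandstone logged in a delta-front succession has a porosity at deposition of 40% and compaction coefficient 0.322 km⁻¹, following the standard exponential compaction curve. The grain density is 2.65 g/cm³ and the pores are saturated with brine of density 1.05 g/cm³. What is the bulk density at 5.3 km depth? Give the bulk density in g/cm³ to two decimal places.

Porosity at depth: φ = 0.4·exp(−0.322×5.3) = 0.4×0.1815 = 0.0726
Bulk density: ρ_b = (1−φ)ρ_g + φ·ρ_f = 0.9274×2.65 + 0.0726×1.05
       = 2.458 + 0.076 = 2.534 g/cm³

2.53 g/cm³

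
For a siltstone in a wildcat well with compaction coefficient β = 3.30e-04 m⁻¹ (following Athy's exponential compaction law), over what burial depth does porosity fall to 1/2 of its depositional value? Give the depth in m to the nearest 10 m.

Working in km (1 km = 1000 m; β in km⁻¹ = β in m⁻¹ × 1000):
φ/φ₀ = 1/2 ⇒ exp(−β·d) = 1/2 ⇒ d = ln(2) / β
d = 0.6931 / 0.33 = 2.100 km

2100 m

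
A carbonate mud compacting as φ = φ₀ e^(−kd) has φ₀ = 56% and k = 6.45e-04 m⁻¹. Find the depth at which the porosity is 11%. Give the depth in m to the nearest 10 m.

2520 m

Working in km (1 km = 1000 m; k in km⁻¹ = k in m⁻¹ × 1000):
Invert Athy's law: d = ln(φ₀/φ) / k
d = ln(0.56/0.11) / 0.645 = ln(5.091) / 0.645 = 1.6275 / 0.645 = 2.523 km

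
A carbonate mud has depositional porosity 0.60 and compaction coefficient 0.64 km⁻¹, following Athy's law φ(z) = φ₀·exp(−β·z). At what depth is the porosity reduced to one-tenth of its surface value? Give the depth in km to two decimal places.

3.60 km

φ/φ₀ = 1/10 ⇒ exp(−β·z) = 1/10 ⇒ z = ln(10) / β
z = 2.3026 / 0.64 = 3.598 km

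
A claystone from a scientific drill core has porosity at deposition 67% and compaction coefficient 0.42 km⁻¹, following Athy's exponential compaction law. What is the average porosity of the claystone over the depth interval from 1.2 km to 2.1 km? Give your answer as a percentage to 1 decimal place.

33.7%

⟨phi⟩ = (1/(Z₂−Z₁)) ∫ phi₀ e^(−kZ) dZ = phi₀·(e^(−k·Z₁) − e^(−k·Z₂)) / (k·(Z₂−Z₁))
e^(−0.42×1.2) = 0.6041; e^(−0.42×2.1) = 0.4140
⟨phi⟩ = 0.67 × (0.6041 − 0.4140) / (0.42 × 0.9) = 0.67 × 0.5031 = 0.3370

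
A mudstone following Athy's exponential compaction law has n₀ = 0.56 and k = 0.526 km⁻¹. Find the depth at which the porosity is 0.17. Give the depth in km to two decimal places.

Invert Athy's law: Z = ln(n₀/n) / k
Z = ln(0.56/0.17) / 0.526 = ln(3.294) / 0.526 = 1.1921 / 0.526 = 2.266 km

2.27 km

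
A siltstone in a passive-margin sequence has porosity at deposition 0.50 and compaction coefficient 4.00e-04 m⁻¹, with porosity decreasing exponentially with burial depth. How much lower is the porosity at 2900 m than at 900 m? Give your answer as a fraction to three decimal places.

Working in km (1 km = 1000 m; k in km⁻¹ = k in m⁻¹ × 1000):
n(0.9) = 0.5·e^(−0.4×0.9) = 0.3488
n(2.9) = 0.5·e^(−0.4×2.9) = 0.1567
Δn = 0.3488 − 0.1567 = 0.1921

0.192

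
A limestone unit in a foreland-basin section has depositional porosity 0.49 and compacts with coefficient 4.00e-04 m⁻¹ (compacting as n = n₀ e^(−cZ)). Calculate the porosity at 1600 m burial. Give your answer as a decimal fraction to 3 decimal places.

Working in km (1 km = 1000 m; c in km⁻¹ = c in m⁻¹ × 1000):
n = n₀·exp(−c·Z) = 0.49 × exp(−0.4 × 1.6) = 0.49 × exp(−0.64)
  = 0.49 × 0.5273 = 0.2584

0.258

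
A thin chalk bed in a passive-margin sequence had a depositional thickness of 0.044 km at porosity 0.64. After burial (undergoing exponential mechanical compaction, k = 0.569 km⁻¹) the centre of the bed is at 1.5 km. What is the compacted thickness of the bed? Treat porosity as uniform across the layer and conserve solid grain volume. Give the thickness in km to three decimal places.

0.022 km

Porosity at 1.5 km: phi = 0.64·exp(−0.569×1.5) = 0.2726
Solid-volume conservation: h(1−phi) = h₀(1−phi₀) ⇒ h = h₀·(1−phi₀)/(1−phi)
h = 0.044 × (1 − 0.64)/(1 − 0.2726) = 0.044 × 0.4949 = 0.0218 km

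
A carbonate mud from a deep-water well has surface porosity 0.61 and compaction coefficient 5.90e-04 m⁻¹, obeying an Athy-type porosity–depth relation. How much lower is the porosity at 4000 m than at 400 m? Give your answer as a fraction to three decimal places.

Working in km (1 km = 1000 m; k in km⁻¹ = k in m⁻¹ × 1000):
n(0.4) = 0.61·e^(−0.59×0.4) = 0.4818
n(4) = 0.61·e^(−0.59×4) = 0.0576
Δn = 0.4818 − 0.0576 = 0.4242

0.424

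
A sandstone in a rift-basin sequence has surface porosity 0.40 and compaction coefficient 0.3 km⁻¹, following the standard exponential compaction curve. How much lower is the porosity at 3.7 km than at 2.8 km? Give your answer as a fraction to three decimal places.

n(2.8) = 0.4·e^(−0.3×2.8) = 0.1727
n(3.7) = 0.4·e^(−0.3×3.7) = 0.1318
Δn = 0.1727 − 0.1318 = 0.0409

0.041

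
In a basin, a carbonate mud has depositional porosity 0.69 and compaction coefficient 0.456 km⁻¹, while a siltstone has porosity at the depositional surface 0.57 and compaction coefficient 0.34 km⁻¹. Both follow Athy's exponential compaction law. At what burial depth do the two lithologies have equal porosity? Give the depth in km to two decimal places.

Set phi₀ₐ e^(−βₐz) = phi₀ᵦ e^(−βᵦz) ⇒ ln(phi₀ₐ/phi₀ᵦ) = (βₐ − βᵦ)·z
z = ln(0.69/0.57) / (0.456 − 0.34) = 0.1911 / 0.116 = 1.647 km

1.65 km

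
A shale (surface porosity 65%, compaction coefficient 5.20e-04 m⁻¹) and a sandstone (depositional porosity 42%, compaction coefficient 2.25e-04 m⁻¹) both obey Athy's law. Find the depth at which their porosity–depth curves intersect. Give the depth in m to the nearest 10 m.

Working in km (1 km = 1000 m; k in km⁻¹ = k in m⁻¹ × 1000):
Set φ₀ₐ e^(−kₐd) = φ₀ᵦ e^(−kᵦd) ⇒ ln(φ₀ₐ/φ₀ᵦ) = (kₐ − kᵦ)·d
d = ln(0.65/0.42) / (0.52 − 0.225) = 0.4367 / 0.295 = 1.480 km

1480 m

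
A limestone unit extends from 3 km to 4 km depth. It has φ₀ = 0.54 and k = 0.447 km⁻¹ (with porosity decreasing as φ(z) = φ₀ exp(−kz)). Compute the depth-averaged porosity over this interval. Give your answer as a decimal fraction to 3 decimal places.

0.114

⟨φ⟩ = (1/(z₂−z₁)) ∫ φ₀ e^(−kz) dz = φ₀·(e^(−k·z₁) − e^(−k·z₂)) / (k·(z₂−z₁))
e^(−0.447×3) = 0.2616; e^(−0.447×4) = 0.1673
⟨φ⟩ = 0.54 × (0.2616 − 0.1673) / (0.447 × 1) = 0.54 × 0.2109 = 0.1139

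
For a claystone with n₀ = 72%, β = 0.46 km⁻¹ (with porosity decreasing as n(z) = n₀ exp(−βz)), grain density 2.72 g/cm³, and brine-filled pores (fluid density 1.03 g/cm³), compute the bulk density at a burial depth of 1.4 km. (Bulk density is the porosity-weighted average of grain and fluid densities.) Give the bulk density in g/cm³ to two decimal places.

2.08 g/cm³

Porosity at depth: n = 0.72·exp(−0.46×1.4) = 0.72×0.5252 = 0.3781
Bulk density: ρ_b = (1−n)ρ_g + n·ρ_f = 0.6219×2.72 + 0.3781×1.03
       = 1.691 + 0.389 = 2.081 g/cm³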